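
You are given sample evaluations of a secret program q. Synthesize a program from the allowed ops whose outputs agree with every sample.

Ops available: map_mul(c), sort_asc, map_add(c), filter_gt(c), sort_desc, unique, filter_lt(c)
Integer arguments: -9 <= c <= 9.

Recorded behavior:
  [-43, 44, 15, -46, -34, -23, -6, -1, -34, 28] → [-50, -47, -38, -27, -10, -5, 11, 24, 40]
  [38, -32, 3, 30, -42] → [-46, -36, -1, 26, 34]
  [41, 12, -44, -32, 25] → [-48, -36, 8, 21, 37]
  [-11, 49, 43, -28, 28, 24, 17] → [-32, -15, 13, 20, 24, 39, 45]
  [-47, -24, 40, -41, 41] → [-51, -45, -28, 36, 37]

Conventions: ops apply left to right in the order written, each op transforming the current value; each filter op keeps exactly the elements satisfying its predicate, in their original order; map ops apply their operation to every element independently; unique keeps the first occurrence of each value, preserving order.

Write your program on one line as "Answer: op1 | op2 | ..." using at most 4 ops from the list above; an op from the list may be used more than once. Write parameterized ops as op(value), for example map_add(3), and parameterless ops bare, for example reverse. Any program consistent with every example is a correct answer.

map_add(-4) | unique | sort_desc | sort_asc

Check, running the answer program on each example:
  [-43, 44, 15, -46, -34, -23, -6, -1, -34, 28] -> [-47, 40, 11, -50, -38, -27, -10, -5, -38, 24] -> [-47, 40, 11, -50, -38, -27, -10, -5, 24] -> [40, 24, 11, -5, -10, -27, -38, -47, -50] -> [-50, -47, -38, -27, -10, -5, 11, 24, 40]
  [38, -32, 3, 30, -42] -> [34, -36, -1, 26, -46] -> [34, -36, -1, 26, -46] -> [34, 26, -1, -36, -46] -> [-46, -36, -1, 26, 34]
  [41, 12, -44, -32, 25] -> [37, 8, -48, -36, 21] -> [37, 8, -48, -36, 21] -> [37, 21, 8, -36, -48] -> [-48, -36, 8, 21, 37]
  [-11, 49, 43, -28, 28, 24, 17] -> [-15, 45, 39, -32, 24, 20, 13] -> [-15, 45, 39, -32, 24, 20, 13] -> [45, 39, 24, 20, 13, -15, -32] -> [-32, -15, 13, 20, 24, 39, 45]
  [-47, -24, 40, -41, 41] -> [-51, -28, 36, -45, 37] -> [-51, -28, 36, -45, 37] -> [37, 36, -28, -45, -51] -> [-51, -45, -28, 36, 37]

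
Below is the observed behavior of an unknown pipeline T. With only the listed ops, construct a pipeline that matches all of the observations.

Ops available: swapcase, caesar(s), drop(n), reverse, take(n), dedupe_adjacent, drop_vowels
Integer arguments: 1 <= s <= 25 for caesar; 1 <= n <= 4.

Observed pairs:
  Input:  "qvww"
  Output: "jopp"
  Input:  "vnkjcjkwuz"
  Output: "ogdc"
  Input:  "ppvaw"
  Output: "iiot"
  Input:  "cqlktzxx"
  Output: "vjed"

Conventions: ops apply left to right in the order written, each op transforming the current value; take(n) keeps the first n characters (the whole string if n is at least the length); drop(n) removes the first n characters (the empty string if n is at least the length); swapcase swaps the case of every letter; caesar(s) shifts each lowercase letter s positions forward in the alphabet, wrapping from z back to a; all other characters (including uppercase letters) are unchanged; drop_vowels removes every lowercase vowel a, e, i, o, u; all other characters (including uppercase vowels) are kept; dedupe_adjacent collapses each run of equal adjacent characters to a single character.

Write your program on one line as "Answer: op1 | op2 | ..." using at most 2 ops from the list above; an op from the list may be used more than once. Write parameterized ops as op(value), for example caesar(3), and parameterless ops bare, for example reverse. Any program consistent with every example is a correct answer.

take(4) | caesar(19)

Check, running the answer program on each example:
  "qvww" -> "qvww" -> "jopp"
  "vnkjcjkwuz" -> "vnkj" -> "ogdc"
  "ppvaw" -> "ppva" -> "iiot"
  "cqlktzxx" -> "cqlk" -> "vjed"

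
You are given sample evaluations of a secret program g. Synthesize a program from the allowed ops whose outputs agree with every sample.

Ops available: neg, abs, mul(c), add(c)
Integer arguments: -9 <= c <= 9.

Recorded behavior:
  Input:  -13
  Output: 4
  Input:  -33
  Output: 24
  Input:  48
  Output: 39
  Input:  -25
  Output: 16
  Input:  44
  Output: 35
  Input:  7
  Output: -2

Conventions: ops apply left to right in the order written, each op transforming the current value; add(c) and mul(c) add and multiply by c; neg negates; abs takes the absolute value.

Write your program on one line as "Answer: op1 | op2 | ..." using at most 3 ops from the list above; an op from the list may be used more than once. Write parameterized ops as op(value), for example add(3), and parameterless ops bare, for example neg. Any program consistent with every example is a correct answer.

abs | add(-9)

Check, running the answer program on each example:
  -13 -> 13 -> 4
  -33 -> 33 -> 24
  48 -> 48 -> 39
  -25 -> 25 -> 16
  44 -> 44 -> 35
  7 -> 7 -> -2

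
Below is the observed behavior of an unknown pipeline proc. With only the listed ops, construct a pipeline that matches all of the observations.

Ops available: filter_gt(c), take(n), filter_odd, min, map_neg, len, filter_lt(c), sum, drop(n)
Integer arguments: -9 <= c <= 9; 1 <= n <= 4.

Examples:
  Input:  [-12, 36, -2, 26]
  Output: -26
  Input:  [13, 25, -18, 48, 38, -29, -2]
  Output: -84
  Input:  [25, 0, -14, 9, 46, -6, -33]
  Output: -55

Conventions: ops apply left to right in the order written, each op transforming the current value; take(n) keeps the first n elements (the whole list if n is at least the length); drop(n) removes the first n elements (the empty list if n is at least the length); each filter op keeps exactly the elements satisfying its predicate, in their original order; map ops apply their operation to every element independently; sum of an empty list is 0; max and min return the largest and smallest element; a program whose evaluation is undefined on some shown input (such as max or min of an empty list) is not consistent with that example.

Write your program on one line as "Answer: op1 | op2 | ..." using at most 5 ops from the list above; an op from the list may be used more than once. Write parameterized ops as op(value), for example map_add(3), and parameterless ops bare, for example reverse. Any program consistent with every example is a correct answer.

drop(3) | map_neg | filter_lt(3) | sum

Check, running the answer program on each example:
  [-12, 36, -2, 26] -> [26] -> [-26] -> [-26] -> -26
  [13, 25, -18, 48, 38, -29, -2] -> [48, 38, -29, -2] -> [-48, -38, 29, 2] -> [-48, -38, 2] -> -84
  [25, 0, -14, 9, 46, -6, -33] -> [9, 46, -6, -33] -> [-9, -46, 6, 33] -> [-9, -46] -> -55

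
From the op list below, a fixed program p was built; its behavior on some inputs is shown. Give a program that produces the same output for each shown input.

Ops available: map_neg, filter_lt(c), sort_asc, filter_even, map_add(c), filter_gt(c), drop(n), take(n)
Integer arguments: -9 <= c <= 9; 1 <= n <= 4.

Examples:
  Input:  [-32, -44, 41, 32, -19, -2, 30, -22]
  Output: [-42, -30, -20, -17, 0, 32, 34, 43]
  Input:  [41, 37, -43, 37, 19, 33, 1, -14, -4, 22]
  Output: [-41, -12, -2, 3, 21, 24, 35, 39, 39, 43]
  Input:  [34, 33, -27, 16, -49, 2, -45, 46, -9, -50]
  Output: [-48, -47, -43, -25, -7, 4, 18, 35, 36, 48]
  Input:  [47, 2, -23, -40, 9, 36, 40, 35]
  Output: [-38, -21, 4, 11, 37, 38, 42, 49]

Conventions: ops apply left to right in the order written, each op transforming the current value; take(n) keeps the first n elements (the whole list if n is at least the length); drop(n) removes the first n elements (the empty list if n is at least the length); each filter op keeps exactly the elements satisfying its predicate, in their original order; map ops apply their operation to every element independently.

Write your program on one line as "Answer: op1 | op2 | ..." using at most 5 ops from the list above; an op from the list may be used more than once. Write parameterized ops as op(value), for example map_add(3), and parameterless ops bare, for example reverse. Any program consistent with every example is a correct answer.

map_neg | map_add(-2) | map_neg | sort_asc

Check, running the answer program on each example:
  [-32, -44, 41, 32, -19, -2, 30, -22] -> [32, 44, -41, -32, 19, 2, -30, 22] -> [30, 42, -43, -34, 17, 0, -32, 20] -> [-30, -42, 43, 34, -17, 0, 32, -20] -> [-42, -30, -20, -17, 0, 32, 34, 43]
  [41, 37, -43, 37, 19, 33, 1, -14, -4, 22] -> [-41, -37, 43, -37, -19, -33, -1, 14, 4, -22] -> [-43, -39, 41, -39, -21, -35, -3, 12, 2, -24] -> [43, 39, -41, 39, 21, 35, 3, -12, -2, 24] -> [-41, -12, -2, 3, 21, 24, 35, 39, 39, 43]
  [34, 33, -27, 16, -49, 2, -45, 46, -9, -50] -> [-34, -33, 27, -16, 49, -2, 45, -46, 9, 50] -> [-36, -35, 25, -18, 47, -4, 43, -48, 7, 48] -> [36, 35, -25, 18, -47, 4, -43, 48, -7, -48] -> [-48, -47, -43, -25, -7, 4, 18, 35, 36, 48]
  [47, 2, -23, -40, 9, 36, 40, 35] -> [-47, -2, 23, 40, -9, -36, -40, -35] -> [-49, -4, 21, 38, -11, -38, -42, -37] -> [49, 4, -21, -38, 11, 38, 42, 37] -> [-38, -21, 4, 11, 37, 38, 42, 49]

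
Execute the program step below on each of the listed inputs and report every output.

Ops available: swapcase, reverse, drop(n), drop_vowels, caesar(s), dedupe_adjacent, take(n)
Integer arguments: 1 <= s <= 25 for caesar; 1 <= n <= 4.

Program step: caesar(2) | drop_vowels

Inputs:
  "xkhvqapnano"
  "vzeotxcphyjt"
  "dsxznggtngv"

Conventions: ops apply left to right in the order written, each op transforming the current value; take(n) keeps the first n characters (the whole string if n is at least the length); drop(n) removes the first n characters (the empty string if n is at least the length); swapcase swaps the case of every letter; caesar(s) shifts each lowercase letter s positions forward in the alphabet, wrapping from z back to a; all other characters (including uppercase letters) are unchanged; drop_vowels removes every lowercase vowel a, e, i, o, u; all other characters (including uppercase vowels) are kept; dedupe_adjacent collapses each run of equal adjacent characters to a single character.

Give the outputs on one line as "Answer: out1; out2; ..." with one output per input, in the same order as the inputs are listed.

Execution, op by op:
  "xkhvqapnano" -> "zmjxscrpcpq" -> "zmjxscrpcpq"
  "vzeotxcphyjt" -> "xbgqvzerjalv" -> "xbgqvzrjlv"
  "dsxznggtngv" -> "fuzbpiivpix" -> "fzbpvpx"

"zmjxscrpcpq"; "xbgqvzrjlv"; "fzbpvpx"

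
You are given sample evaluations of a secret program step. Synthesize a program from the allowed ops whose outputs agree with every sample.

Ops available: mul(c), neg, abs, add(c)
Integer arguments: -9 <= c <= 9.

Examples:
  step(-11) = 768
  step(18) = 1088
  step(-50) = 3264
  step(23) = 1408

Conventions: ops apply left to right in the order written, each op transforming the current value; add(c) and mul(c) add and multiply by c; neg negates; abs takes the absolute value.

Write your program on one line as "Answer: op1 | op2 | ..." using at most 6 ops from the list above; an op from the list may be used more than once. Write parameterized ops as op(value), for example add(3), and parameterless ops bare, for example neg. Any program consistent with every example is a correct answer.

neg | mul(8) | add(8) | mul(8) | neg | abs

Check, running the answer program on each example:
  -11 -> 11 -> 88 -> 96 -> 768 -> -768 -> 768
  18 -> -18 -> -144 -> -136 -> -1088 -> 1088 -> 1088
  -50 -> 50 -> 400 -> 408 -> 3264 -> -3264 -> 3264
  23 -> -23 -> -184 -> -176 -> -1408 -> 1408 -> 1408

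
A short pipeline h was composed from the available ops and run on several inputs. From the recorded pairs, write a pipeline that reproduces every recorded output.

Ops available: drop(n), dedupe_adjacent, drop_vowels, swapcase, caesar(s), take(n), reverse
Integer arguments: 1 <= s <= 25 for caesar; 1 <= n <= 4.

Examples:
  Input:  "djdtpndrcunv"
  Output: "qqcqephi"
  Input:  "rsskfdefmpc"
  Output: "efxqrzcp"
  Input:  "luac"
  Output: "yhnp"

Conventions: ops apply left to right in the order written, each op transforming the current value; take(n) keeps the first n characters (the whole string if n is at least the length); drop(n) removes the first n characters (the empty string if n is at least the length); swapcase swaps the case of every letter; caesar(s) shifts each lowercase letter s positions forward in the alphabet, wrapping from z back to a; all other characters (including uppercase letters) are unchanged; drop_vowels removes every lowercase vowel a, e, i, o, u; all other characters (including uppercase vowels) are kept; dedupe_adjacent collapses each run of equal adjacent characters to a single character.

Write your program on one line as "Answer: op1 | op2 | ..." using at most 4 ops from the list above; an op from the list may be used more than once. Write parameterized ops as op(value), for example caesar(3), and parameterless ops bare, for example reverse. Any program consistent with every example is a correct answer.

dedupe_adjacent | caesar(21) | drop_vowels | caesar(18)

Check, running the answer program on each example:
  "djdtpndrcunv" -> "djdtpndrcunv" -> "yeyokiymxpiq" -> "yykymxpq" -> "qqcqephi"
  "rsskfdefmpc" -> "rskfdefmpc" -> "mnfayzahkx" -> "mnfyzhkx" -> "efxqrzcp"
  "luac" -> "luac" -> "gpvx" -> "gpvx" -> "yhnp"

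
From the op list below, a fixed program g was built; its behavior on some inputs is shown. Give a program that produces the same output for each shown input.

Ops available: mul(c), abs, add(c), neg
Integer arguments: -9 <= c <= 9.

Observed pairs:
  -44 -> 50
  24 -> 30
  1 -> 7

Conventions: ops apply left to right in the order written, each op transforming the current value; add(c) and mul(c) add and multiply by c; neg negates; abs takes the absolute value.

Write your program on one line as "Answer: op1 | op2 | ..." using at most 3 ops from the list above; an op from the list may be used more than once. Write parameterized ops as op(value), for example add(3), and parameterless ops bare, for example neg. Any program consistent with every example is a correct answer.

abs | add(6)

Check, running the answer program on each example:
  -44 -> 44 -> 50
  24 -> 24 -> 30
  1 -> 1 -> 7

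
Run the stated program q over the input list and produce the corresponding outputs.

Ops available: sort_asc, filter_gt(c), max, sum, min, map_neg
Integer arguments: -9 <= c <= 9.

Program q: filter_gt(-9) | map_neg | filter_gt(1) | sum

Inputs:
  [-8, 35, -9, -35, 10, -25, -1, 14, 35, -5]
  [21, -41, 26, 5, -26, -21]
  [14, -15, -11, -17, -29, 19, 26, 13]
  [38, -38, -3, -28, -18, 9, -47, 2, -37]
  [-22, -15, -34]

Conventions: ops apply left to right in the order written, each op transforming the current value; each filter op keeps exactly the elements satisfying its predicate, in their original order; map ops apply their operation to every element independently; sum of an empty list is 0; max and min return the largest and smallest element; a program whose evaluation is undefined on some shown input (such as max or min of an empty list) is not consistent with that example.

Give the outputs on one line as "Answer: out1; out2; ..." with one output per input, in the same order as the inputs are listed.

13; 0; 0; 3; 0

Execution, op by op:
  [-8, 35, -9, -35, 10, -25, -1, 14, 35, -5] -> [-8, 35, 10, -1, 14, 35, -5] -> [8, -35, -10, 1, -14, -35, 5] -> [8, 5] -> 13
  [21, -41, 26, 5, -26, -21] -> [21, 26, 5] -> [-21, -26, -5] -> [] -> 0
  [14, -15, -11, -17, -29, 19, 26, 13] -> [14, 19, 26, 13] -> [-14, -19, -26, -13] -> [] -> 0
  [38, -38, -3, -28, -18, 9, -47, 2, -37] -> [38, -3, 9, 2] -> [-38, 3, -9, -2] -> [3] -> 3
  [-22, -15, -34] -> [] -> [] -> [] -> 0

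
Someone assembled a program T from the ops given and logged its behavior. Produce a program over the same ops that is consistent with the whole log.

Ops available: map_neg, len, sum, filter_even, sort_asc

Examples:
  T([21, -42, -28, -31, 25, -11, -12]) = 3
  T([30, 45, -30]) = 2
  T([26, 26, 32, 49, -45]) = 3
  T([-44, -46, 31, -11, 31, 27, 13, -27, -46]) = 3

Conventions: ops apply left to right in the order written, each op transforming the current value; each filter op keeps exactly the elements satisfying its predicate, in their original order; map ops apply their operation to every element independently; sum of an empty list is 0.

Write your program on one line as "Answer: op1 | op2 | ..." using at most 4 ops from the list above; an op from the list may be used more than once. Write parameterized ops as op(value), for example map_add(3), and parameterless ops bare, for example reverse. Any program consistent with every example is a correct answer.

sort_asc | map_neg | filter_even | len

Check, running the answer program on each example:
  [21, -42, -28, -31, 25, -11, -12] -> [-42, -31, -28, -12, -11, 21, 25] -> [42, 31, 28, 12, 11, -21, -25] -> [42, 28, 12] -> 3
  [30, 45, -30] -> [-30, 30, 45] -> [30, -30, -45] -> [30, -30] -> 2
  [26, 26, 32, 49, -45] -> [-45, 26, 26, 32, 49] -> [45, -26, -26, -32, -49] -> [-26, -26, -32] -> 3
  [-44, -46, 31, -11, 31, 27, 13, -27, -46] -> [-46, -46, -44, -27, -11, 13, 27, 31, 31] -> [46, 46, 44, 27, 11, -13, -27, -31, -31] -> [46, 46, 44] -> 3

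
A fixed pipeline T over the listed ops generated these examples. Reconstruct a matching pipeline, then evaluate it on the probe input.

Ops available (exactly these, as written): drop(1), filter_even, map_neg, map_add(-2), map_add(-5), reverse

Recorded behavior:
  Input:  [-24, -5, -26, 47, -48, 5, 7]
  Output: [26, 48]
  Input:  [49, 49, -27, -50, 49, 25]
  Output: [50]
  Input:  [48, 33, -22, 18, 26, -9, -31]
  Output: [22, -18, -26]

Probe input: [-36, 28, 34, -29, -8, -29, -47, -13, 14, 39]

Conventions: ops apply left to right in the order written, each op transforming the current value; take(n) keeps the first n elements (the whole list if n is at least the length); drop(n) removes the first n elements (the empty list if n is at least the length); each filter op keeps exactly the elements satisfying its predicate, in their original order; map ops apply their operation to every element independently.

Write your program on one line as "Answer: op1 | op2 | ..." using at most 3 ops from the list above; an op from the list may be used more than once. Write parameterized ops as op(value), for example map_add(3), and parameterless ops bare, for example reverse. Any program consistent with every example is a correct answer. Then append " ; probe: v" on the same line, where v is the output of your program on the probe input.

map_neg | drop(1) | filter_even ; probe: [-28, -34, 8, -14]

Check, running the answer program on each example:
  [-24, -5, -26, 47, -48, 5, 7] -> [24, 5, 26, -47, 48, -5, -7] -> [5, 26, -47, 48, -5, -7] -> [26, 48]
  [49, 49, -27, -50, 49, 25] -> [-49, -49, 27, 50, -49, -25] -> [-49, 27, 50, -49, -25] -> [50]
  [48, 33, -22, 18, 26, -9, -31] -> [-48, -33, 22, -18, -26, 9, 31] -> [-33, 22, -18, -26, 9, 31] -> [22, -18, -26]
  probe: [-36, 28, 34, -29, -8, -29, -47, -13, 14, 39] -> [36, -28, -34, 29, 8, 29, 47, 13, -14, -39] -> [-28, -34, 29, 8, 29, 47, 13, -14, -39] -> [-28, -34, 8, -14]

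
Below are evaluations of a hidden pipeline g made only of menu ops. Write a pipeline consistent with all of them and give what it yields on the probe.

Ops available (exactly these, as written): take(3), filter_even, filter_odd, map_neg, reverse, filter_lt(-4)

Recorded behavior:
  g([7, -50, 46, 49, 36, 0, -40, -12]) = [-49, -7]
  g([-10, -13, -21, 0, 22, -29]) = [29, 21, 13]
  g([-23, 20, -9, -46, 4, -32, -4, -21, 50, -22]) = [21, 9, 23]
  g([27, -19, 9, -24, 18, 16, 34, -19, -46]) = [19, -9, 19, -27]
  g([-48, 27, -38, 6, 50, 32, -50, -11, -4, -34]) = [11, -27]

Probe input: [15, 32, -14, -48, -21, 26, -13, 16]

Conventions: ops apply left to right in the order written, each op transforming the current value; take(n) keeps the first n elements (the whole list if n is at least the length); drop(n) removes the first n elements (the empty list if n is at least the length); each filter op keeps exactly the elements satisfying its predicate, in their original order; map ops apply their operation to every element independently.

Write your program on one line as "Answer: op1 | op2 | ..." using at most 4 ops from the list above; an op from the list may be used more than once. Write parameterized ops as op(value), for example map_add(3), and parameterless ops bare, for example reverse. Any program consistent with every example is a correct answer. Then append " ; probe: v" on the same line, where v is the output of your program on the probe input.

filter_odd | map_neg | reverse ; probe: [13, 21, -15]

Check, running the answer program on each example:
  [7, -50, 46, 49, 36, 0, -40, -12] -> [7, 49] -> [-7, -49] -> [-49, -7]
  [-10, -13, -21, 0, 22, -29] -> [-13, -21, -29] -> [13, 21, 29] -> [29, 21, 13]
  [-23, 20, -9, -46, 4, -32, -4, -21, 50, -22] -> [-23, -9, -21] -> [23, 9, 21] -> [21, 9, 23]
  [27, -19, 9, -24, 18, 16, 34, -19, -46] -> [27, -19, 9, -19] -> [-27, 19, -9, 19] -> [19, -9, 19, -27]
  [-48, 27, -38, 6, 50, 32, -50, -11, -4, -34] -> [27, -11] -> [-27, 11] -> [11, -27]
  probe: [15, 32, -14, -48, -21, 26, -13, 16] -> [15, -21, -13] -> [-15, 21, 13] -> [13, 21, -15]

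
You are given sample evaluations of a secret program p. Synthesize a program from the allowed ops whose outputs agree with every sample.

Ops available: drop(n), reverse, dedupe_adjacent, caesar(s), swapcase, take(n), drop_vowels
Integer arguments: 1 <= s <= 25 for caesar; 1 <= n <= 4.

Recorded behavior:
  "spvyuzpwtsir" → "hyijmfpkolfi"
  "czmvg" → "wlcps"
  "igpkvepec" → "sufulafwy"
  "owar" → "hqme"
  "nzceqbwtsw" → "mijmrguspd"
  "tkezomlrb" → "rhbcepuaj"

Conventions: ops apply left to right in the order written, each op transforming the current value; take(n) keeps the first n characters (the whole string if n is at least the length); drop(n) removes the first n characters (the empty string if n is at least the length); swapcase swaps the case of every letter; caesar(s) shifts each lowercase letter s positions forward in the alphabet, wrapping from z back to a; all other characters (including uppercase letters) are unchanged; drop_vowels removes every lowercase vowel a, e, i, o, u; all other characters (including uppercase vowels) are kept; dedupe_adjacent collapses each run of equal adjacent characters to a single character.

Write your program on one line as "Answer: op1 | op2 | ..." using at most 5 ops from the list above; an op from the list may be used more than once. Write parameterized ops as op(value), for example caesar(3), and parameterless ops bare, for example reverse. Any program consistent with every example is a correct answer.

caesar(25) | reverse | caesar(23) | caesar(20)

Check, running the answer program on each example:
  "spvyuzpwtsir" -> "rouxtyovsrhq" -> "qhrsvoytxuor" -> "neopslvqurlo" -> "hyijmfpkolfi"
  "czmvg" -> "byluf" -> "fulyb" -> "crivy" -> "wlcps"
  "igpkvepec" -> "hfojudodb" -> "bdodujofh" -> "yalarglce" -> "sufulafwy"
  "owar" -> "nvzq" -> "qzvn" -> "nwsk" -> "hqme"
  "nzceqbwtsw" -> "mybdpavsrv" -> "vrsvapdbym" -> "sopsxmayvj" -> "mijmrguspd"
  "tkezomlrb" -> "sjdynlkqa" -> "aqklnydjs" -> "xnhikvagp" -> "rhbcepuaj"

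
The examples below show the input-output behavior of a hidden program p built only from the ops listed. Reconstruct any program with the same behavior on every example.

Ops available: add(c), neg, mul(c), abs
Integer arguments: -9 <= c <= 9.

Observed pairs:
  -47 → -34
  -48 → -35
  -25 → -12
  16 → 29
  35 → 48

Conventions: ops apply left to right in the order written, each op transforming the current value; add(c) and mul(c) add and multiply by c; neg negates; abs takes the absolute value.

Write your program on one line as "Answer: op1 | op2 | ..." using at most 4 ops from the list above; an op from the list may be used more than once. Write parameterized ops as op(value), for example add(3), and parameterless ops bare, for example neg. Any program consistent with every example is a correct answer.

add(8) | add(4) | add(1)

Check, running the answer program on each example:
  -47 -> -39 -> -35 -> -34
  -48 -> -40 -> -36 -> -35
  -25 -> -17 -> -13 -> -12
  16 -> 24 -> 28 -> 29
  35 -> 43 -> 47 -> 48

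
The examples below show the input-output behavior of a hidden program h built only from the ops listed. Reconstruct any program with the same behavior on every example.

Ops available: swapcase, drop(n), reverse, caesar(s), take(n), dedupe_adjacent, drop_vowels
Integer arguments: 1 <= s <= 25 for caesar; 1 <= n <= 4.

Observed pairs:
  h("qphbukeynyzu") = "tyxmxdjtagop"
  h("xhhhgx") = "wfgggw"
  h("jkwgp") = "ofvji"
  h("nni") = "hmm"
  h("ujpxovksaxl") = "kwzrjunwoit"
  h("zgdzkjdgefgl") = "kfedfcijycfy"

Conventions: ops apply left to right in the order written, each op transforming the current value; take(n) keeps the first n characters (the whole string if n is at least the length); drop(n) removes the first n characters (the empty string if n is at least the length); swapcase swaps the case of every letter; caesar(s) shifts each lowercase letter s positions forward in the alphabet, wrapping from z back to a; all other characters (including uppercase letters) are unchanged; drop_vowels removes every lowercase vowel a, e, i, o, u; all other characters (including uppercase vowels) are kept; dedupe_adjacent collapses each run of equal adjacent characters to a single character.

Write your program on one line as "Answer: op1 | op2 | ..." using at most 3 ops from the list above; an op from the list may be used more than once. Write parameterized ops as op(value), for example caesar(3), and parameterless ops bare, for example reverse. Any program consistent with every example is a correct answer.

caesar(25) | reverse

Check, running the answer program on each example:
  "qphbukeynyzu" -> "pogatjdxmxyt" -> "tyxmxdjtagop"
  "xhhhgx" -> "wgggfw" -> "wfgggw"
  "jkwgp" -> "ijvfo" -> "ofvji"
  "nni" -> "mmh" -> "hmm"
  "ujpxovksaxl" -> "tiownujrzwk" -> "kwzrjunwoit"
  "zgdzkjdgefgl" -> "yfcyjicfdefk" -> "kfedfcijycfy"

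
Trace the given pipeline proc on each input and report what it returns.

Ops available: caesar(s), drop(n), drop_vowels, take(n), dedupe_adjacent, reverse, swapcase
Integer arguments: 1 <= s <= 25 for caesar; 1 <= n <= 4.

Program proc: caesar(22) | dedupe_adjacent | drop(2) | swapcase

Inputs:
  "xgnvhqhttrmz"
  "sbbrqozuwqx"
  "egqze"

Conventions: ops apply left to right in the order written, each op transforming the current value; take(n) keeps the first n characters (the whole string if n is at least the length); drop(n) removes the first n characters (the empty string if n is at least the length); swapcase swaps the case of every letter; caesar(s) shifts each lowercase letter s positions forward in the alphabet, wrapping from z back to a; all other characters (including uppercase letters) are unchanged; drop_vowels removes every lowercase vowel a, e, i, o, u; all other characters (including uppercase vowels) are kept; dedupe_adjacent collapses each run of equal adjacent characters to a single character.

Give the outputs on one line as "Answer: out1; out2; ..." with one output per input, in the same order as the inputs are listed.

"JRDMDPNIV"; "NMKVQSMT"; "MVA"

Execution, op by op:
  "xgnvhqhttrmz" -> "tcjrdmdppniv" -> "tcjrdmdpniv" -> "jrdmdpniv" -> "JRDMDPNIV"
  "sbbrqozuwqx" -> "oxxnmkvqsmt" -> "oxnmkvqsmt" -> "nmkvqsmt" -> "NMKVQSMT"
  "egqze" -> "acmva" -> "acmva" -> "mva" -> "MVA"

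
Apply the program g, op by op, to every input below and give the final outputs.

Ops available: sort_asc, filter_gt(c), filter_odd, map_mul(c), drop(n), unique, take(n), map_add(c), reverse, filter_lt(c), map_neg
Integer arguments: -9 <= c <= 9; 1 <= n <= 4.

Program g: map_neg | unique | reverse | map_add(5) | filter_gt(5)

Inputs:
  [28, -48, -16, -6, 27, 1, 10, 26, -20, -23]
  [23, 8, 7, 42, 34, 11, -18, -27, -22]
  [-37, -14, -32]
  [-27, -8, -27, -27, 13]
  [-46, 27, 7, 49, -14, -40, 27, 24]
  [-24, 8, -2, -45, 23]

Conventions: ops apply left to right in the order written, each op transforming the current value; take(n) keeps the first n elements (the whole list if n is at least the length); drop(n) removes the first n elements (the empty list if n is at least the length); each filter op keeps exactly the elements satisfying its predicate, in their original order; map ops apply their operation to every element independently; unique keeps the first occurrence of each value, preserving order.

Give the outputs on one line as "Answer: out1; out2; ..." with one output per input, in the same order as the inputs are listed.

Execution, op by op:
  [28, -48, -16, -6, 27, 1, 10, 26, -20, -23] -> [-28, 48, 16, 6, -27, -1, -10, -26, 20, 23] -> [-28, 48, 16, 6, -27, -1, -10, -26, 20, 23] -> [23, 20, -26, -10, -1, -27, 6, 16, 48, -28] -> [28, 25, -21, -5, 4, -22, 11, 21, 53, -23] -> [28, 25, 11, 21, 53]
  [23, 8, 7, 42, 34, 11, -18, -27, -22] -> [-23, -8, -7, -42, -34, -11, 18, 27, 22] -> [-23, -8, -7, -42, -34, -11, 18, 27, 22] -> [22, 27, 18, -11, -34, -42, -7, -8, -23] -> [27, 32, 23, -6, -29, -37, -2, -3, -18] -> [27, 32, 23]
  [-37, -14, -32] -> [37, 14, 32] -> [37, 14, 32] -> [32, 14, 37] -> [37, 19, 42] -> [37, 19, 42]
  [-27, -8, -27, -27, 13] -> [27, 8, 27, 27, -13] -> [27, 8, -13] -> [-13, 8, 27] -> [-8, 13, 32] -> [13, 32]
  [-46, 27, 7, 49, -14, -40, 27, 24] -> [46, -27, -7, -49, 14, 40, -27, -24] -> [46, -27, -7, -49, 14, 40, -24] -> [-24, 40, 14, -49, -7, -27, 46] -> [-19, 45, 19, -44, -2, -22, 51] -> [45, 19, 51]
  [-24, 8, -2, -45, 23] -> [24, -8, 2, 45, -23] -> [24, -8, 2, 45, -23] -> [-23, 45, 2, -8, 24] -> [-18, 50, 7, -3, 29] -> [50, 7, 29]

[28, 25, 11, 21, 53]; [27, 32, 23]; [37, 19, 42]; [13, 32]; [45, 19, 51]; [50, 7, 29]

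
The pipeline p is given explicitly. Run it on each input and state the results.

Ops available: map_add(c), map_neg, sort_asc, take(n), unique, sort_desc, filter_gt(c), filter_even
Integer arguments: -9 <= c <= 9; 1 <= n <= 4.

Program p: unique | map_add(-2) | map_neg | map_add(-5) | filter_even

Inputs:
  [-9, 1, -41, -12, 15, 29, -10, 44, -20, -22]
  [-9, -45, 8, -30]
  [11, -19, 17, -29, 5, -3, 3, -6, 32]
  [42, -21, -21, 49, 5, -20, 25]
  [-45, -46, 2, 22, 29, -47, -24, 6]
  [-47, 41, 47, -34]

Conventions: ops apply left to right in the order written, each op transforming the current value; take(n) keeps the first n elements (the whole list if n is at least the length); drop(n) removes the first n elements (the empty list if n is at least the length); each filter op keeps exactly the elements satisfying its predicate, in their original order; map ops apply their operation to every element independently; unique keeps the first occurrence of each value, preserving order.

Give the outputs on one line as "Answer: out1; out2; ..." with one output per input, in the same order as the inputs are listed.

Execution, op by op:
  [-9, 1, -41, -12, 15, 29, -10, 44, -20, -22] -> [-9, 1, -41, -12, 15, 29, -10, 44, -20, -22] -> [-11, -1, -43, -14, 13, 27, -12, 42, -22, -24] -> [11, 1, 43, 14, -13, -27, 12, -42, 22, 24] -> [6, -4, 38, 9, -18, -32, 7, -47, 17, 19] -> [6, -4, 38, -18, -32]
  [-9, -45, 8, -30] -> [-9, -45, 8, -30] -> [-11, -47, 6, -32] -> [11, 47, -6, 32] -> [6, 42, -11, 27] -> [6, 42]
  [11, -19, 17, -29, 5, -3, 3, -6, 32] -> [11, -19, 17, -29, 5, -3, 3, -6, 32] -> [9, -21, 15, -31, 3, -5, 1, -8, 30] -> [-9, 21, -15, 31, -3, 5, -1, 8, -30] -> [-14, 16, -20, 26, -8, 0, -6, 3, -35] -> [-14, 16, -20, 26, -8, 0, -6]
  [42, -21, -21, 49, 5, -20, 25] -> [42, -21, 49, 5, -20, 25] -> [40, -23, 47, 3, -22, 23] -> [-40, 23, -47, -3, 22, -23] -> [-45, 18, -52, -8, 17, -28] -> [18, -52, -8, -28]
  [-45, -46, 2, 22, 29, -47, -24, 6] -> [-45, -46, 2, 22, 29, -47, -24, 6] -> [-47, -48, 0, 20, 27, -49, -26, 4] -> [47, 48, 0, -20, -27, 49, 26, -4] -> [42, 43, -5, -25, -32, 44, 21, -9] -> [42, -32, 44]
  [-47, 41, 47, -34] -> [-47, 41, 47, -34] -> [-49, 39, 45, -36] -> [49, -39, -45, 36] -> [44, -44, -50, 31] -> [44, -44, -50]

[6, -4, 38, -18, -32]; [6, 42]; [-14, 16, -20, 26, -8, 0, -6]; [18, -52, -8, -28]; [42, -32, 44]; [44, -44, -50]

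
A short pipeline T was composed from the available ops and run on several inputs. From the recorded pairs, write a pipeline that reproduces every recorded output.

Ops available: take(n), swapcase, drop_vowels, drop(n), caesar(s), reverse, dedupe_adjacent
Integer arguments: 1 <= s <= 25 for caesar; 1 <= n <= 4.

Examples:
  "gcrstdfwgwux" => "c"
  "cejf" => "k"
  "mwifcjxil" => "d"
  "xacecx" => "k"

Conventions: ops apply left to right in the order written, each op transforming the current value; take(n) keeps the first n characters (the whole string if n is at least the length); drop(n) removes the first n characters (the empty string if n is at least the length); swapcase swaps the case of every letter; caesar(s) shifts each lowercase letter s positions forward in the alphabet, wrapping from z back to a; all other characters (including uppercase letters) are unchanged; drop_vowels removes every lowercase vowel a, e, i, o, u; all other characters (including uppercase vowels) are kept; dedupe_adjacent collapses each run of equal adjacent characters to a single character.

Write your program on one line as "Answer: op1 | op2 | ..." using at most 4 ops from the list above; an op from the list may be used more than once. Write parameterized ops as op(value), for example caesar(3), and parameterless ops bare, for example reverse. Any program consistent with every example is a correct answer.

reverse | take(3) | drop(2) | caesar(6)

Check, running the answer program on each example:
  "gcrstdfwgwux" -> "xuwgwfdtsrcg" -> "xuw" -> "w" -> "c"
  "cejf" -> "fjec" -> "fje" -> "e" -> "k"
  "mwifcjxil" -> "lixjcfiwm" -> "lix" -> "x" -> "d"
  "xacecx" -> "xcecax" -> "xce" -> "e" -> "k"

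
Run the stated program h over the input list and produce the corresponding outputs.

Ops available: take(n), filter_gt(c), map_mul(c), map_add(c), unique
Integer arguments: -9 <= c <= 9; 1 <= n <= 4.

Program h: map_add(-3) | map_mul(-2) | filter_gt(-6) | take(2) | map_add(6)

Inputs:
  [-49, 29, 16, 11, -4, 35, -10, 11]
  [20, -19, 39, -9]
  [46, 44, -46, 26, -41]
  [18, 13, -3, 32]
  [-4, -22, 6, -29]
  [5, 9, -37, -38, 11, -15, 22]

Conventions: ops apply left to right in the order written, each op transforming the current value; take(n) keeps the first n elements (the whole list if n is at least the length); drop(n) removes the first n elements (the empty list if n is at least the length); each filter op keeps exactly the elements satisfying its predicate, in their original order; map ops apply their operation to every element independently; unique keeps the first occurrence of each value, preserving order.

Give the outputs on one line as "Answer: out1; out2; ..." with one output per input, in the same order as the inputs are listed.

Execution, op by op:
  [-49, 29, 16, 11, -4, 35, -10, 11] -> [-52, 26, 13, 8, -7, 32, -13, 8] -> [104, -52, -26, -16, 14, -64, 26, -16] -> [104, 14, 26] -> [104, 14] -> [110, 20]
  [20, -19, 39, -9] -> [17, -22, 36, -12] -> [-34, 44, -72, 24] -> [44, 24] -> [44, 24] -> [50, 30]
  [46, 44, -46, 26, -41] -> [43, 41, -49, 23, -44] -> [-86, -82, 98, -46, 88] -> [98, 88] -> [98, 88] -> [104, 94]
  [18, 13, -3, 32] -> [15, 10, -6, 29] -> [-30, -20, 12, -58] -> [12] -> [12] -> [18]
  [-4, -22, 6, -29] -> [-7, -25, 3, -32] -> [14, 50, -6, 64] -> [14, 50, 64] -> [14, 50] -> [20, 56]
  [5, 9, -37, -38, 11, -15, 22] -> [2, 6, -40, -41, 8, -18, 19] -> [-4, -12, 80, 82, -16, 36, -38] -> [-4, 80, 82, 36] -> [-4, 80] -> [2, 86]

[110, 20]; [50, 30]; [104, 94]; [18]; [20, 56]; [2, 86]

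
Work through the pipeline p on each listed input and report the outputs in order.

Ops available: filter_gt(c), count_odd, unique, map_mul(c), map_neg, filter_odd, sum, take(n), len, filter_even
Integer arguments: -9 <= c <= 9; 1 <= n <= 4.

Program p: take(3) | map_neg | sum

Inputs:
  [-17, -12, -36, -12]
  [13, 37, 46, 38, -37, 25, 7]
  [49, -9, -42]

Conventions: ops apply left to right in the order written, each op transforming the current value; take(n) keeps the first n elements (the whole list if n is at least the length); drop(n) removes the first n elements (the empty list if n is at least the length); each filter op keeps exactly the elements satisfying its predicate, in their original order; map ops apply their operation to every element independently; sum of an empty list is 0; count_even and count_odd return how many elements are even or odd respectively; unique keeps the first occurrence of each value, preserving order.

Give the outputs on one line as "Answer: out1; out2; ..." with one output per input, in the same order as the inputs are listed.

Execution, op by op:
  [-17, -12, -36, -12] -> [-17, -12, -36] -> [17, 12, 36] -> 65
  [13, 37, 46, 38, -37, 25, 7] -> [13, 37, 46] -> [-13, -37, -46] -> -96
  [49, -9, -42] -> [49, -9, -42] -> [-49, 9, 42] -> 2

65; -96; 2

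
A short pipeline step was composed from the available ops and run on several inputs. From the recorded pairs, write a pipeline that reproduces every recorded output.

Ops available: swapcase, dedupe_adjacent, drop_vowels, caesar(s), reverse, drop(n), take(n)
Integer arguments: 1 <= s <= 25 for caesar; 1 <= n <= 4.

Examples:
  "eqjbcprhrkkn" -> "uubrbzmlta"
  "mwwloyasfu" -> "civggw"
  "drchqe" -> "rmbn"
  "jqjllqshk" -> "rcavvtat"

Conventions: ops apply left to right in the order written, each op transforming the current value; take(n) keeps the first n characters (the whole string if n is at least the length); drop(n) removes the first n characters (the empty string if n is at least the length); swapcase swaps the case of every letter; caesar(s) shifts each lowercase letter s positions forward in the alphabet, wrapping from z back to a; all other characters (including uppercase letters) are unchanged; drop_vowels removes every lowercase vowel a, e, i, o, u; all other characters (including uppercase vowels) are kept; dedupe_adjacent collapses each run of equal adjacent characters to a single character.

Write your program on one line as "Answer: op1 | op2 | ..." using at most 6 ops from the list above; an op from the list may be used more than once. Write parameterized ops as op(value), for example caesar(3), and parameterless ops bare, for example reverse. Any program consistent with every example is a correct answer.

drop_vowels | caesar(6) | caesar(4) | reverse | drop(1)

Check, running the answer program on each example:
  "eqjbcprhrkkn" -> "qjbcprhrkkn" -> "wphivxnxqqt" -> "atlmzbrbuux" -> "xuubrbzmlta" -> "uubrbzmlta"
  "mwwloyasfu" -> "mwwlysf" -> "sccreyl" -> "wggvicp" -> "pcivggw" -> "civggw"
  "drchqe" -> "drchq" -> "jxinw" -> "nbmra" -> "armbn" -> "rmbn"
  "jqjllqshk" -> "jqjllqshk" -> "pwprrwynq" -> "tatvvacru" -> "urcavvtat" -> "rcavvtat"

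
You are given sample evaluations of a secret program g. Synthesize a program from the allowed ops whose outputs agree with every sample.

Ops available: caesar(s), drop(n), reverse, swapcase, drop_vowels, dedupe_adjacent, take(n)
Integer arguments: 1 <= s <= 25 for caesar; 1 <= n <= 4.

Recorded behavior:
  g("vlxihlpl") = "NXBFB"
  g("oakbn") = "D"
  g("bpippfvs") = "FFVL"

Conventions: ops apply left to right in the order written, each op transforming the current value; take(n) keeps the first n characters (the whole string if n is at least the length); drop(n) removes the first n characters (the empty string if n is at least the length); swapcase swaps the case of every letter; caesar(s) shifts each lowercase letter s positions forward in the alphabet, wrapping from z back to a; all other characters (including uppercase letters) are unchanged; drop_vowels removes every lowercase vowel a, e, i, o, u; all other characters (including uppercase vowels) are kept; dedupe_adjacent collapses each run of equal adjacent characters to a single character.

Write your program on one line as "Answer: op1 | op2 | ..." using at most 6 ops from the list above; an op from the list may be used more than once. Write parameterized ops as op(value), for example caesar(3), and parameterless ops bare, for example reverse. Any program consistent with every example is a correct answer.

drop_vowels | drop(2) | caesar(16) | drop_vowels | swapcase

Check, running the answer program on each example:
  "vlxihlpl" -> "vlxhlpl" -> "xhlpl" -> "nxbfb" -> "nxbfb" -> "NXBFB"
  "oakbn" -> "kbn" -> "n" -> "d" -> "d" -> "D"
  "bpippfvs" -> "bpppfvs" -> "ppfvs" -> "ffvli" -> "ffvl" -> "FFVL"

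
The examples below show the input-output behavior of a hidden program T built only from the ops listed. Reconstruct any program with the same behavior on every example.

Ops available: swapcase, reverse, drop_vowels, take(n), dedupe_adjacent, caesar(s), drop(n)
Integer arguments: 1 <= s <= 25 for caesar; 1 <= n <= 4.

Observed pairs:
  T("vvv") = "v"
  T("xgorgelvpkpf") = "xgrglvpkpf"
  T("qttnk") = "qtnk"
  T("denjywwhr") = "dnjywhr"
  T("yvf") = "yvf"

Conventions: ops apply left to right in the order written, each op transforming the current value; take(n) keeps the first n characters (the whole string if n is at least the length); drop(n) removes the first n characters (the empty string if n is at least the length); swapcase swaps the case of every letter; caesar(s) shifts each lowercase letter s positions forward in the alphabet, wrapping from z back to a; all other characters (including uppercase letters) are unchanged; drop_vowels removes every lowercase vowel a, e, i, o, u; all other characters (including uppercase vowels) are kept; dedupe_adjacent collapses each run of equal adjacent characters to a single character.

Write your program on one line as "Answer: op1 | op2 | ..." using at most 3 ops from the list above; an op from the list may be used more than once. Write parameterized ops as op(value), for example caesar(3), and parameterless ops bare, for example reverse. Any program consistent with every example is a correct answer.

drop_vowels | dedupe_adjacent

Check, running the answer program on each example:
  "vvv" -> "vvv" -> "v"
  "xgorgelvpkpf" -> "xgrglvpkpf" -> "xgrglvpkpf"
  "qttnk" -> "qttnk" -> "qtnk"
  "denjywwhr" -> "dnjywwhr" -> "dnjywhr"
  "yvf" -> "yvf" -> "yvf"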